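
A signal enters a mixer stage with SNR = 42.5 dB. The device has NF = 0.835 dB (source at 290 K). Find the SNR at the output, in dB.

By definition F = SNR_in/SNR_out, so in dB: SNR_out = SNR_in − NF
SNR_out = 42.5 − 0.835 = 41.665 dB

41.665 dB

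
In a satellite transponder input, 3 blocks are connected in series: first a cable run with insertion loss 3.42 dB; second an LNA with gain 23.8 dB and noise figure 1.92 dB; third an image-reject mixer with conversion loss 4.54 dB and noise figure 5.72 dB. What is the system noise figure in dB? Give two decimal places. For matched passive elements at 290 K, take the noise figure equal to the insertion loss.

5.37 dB

Convert to linear (a loss of L dB is a gain of −L dB): F_i = 10^(NF_i/10), G_i = 10^(G_i,dB/10)
  Stage 1: F_1 = 10^(3.42/10) = 2.198, G_1 = 10^(−3.42/10) = 0.4550
  Stage 2: F_2 = 10^(1.92/10) = 1.556, G_2 = 10^(23.8/10) = 239.9
  Stage 3: F_3 = 10^(5.72/10) = 3.733, G_3 = 10^(−4.54/10) = 0.3516
Friis cascade:
  F = 2.198 + (1.556 − 1)/0.4550 + (3.733 − 1)/109.1 = 3.445
NF = 10 log₁₀(3.445) = 5.37 dB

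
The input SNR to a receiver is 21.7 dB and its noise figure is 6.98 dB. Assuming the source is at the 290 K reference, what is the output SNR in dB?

By definition F = SNR_in/SNR_out, so in dB: SNR_out = SNR_in − NF
SNR_out = 21.7 − 6.98 = 14.72 dB

14.72 dB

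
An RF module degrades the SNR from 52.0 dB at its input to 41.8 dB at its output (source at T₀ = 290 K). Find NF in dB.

10.2 dB

NF (dB) = SNR_in(dB) − SNR_out(dB) when the source is at T₀
NF = 52.0 − 41.8 = 10.2 dB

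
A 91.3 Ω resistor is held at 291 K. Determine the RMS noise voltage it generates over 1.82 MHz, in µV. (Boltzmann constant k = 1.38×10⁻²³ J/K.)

1.63 µV

V_n = √(4kTRB)
4kTRB = 4 × 1.38×10⁻²³ × 291 × 9.13×10¹ × 1.82×10⁶ = 2.67×10⁻¹² V²
V_n = √(2.67×10⁻¹²) = 1.63×10⁻⁶ V = 1.63 µV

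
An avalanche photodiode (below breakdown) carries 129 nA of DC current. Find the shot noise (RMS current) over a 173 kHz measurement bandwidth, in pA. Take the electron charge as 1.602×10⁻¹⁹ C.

I_n = √(2qI·B)
2qI·B = 2 × 1.602×10⁻¹⁹ × 1.29×10⁻⁷ × 1.73×10⁵ = 7.15×10⁻²¹ A²
I_n = √(7.15×10⁻²¹) = 8.46×10⁻¹¹ A = 84.6 pA

84.6 pA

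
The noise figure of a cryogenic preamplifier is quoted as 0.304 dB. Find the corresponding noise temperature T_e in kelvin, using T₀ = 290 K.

21.0 K

F = 10^(0.304/10) = 1.07251
T_e = (F − 1)·T₀ = (1.07251 − 1) × 290 = 21.0 K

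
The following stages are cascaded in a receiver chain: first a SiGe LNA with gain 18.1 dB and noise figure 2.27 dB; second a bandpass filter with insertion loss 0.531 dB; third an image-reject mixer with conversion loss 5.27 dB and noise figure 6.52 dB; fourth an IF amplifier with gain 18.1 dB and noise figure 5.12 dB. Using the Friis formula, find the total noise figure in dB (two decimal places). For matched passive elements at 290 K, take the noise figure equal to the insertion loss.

2.75 dB

Convert to linear (a loss of L dB is a gain of −L dB): F_i = 10^(NF_i/10), G_i = 10^(G_i,dB/10)
  Stage 1: F_1 = 10^(2.27/10) = 1.687, G_1 = 10^(18.1/10) = 64.57
  Stage 2: F_2 = 10^(0.531/10) = 1.130, G_2 = 10^(−0.531/10) = 0.8849
  Stage 3: F_3 = 10^(6.52/10) = 4.487, G_3 = 10^(−5.27/10) = 0.2972
  Stage 4: F_4 = 10^(5.12/10) = 3.251, G_4 = 10^(18.1/10) = 64.57
Friis cascade:
  F = 1.687 + (1.130 − 1)/64.57 + (4.487 − 1)/57.13 + (3.251 − 1)/16.98 = 1.882
NF = 10 log₁₀(1.882) = 2.75 dB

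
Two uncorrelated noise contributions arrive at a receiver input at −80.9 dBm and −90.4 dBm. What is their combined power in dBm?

−80.4 dBm

Convert to linear, add, convert back:
P₁ = 8.13×10⁻¹² W, P₂ = 9.12×10⁻¹³ W
P_tot = 9.04×10⁻¹² W → 10 log₁₀(P_tot / 10⁻³) = −80.4 dBm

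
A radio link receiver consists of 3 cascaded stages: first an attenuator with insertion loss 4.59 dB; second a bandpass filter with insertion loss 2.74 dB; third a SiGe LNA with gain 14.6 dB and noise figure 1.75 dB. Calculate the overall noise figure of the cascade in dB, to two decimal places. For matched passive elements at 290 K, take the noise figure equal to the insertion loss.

Convert to linear (a loss of L dB is a gain of −L dB): F_i = 10^(NF_i/10), G_i = 10^(G_i,dB/10)
  Stage 1: F_1 = 10^(4.59/10) = 2.877, G_1 = 10^(−4.59/10) = 0.3475
  Stage 2: F_2 = 10^(2.74/10) = 1.879, G_2 = 10^(−2.74/10) = 0.5321
  Stage 3: F_3 = 10^(1.75/10) = 1.496, G_3 = 10^(14.6/10) = 28.84
Friis cascade:
  F = 2.877 + (1.879 − 1)/0.3475 + (1.496 − 1)/0.1849 = 8.091
NF = 10 log₁₀(8.091) = 9.08 dB

9.08 dB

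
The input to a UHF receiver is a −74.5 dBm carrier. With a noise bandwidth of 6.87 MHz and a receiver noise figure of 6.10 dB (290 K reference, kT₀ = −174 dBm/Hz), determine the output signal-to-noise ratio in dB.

25.0 dB

Noise floor: N = −174 + 10 log₁₀(B) + NF
10 log₁₀(6.87×10⁶) = 68.37 dB
N = −174 + 68.37 + 6.10 = −99.53 dBm
SNR = P_sig − N = −74.5 − (−99.53) = 25.03 dB → 25.0 dB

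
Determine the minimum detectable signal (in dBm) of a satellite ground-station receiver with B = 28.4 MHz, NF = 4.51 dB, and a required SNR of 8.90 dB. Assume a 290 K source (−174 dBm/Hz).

−86.1 dBm

Sensitivity = −174 + 10 log₁₀(B) + NF + SNR_min
= −174 + 74.53 + 4.51 + 8.90
= −86.06 dBm → −86.1 dBm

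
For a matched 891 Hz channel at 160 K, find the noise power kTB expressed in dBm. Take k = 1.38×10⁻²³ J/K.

P_n = kTB = 1.38×10⁻²³ × 160 × 8.91×10² = 1.97×10⁻¹⁸ W
In dBm: 10 log₁₀(1.97×10⁻¹⁸ / 10⁻³) = −147.1 dBm

−147.1 dBm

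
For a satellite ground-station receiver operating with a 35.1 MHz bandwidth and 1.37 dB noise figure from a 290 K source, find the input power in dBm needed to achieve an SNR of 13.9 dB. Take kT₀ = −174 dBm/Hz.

−83.3 dBm

Sensitivity = −174 + 10 log₁₀(B) + NF + SNR_min
= −174 + 75.45 + 1.37 + 13.9
= −83.28 dBm → −83.3 dBm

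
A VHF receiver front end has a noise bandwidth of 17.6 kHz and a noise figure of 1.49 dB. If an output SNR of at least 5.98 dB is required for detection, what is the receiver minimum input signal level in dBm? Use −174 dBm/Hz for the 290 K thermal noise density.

Sensitivity = −174 + 10 log₁₀(B) + NF + SNR_min
= −174 + 42.46 + 1.49 + 5.98
= −124.07 dBm → −124.1 dBm

−124.1 dBm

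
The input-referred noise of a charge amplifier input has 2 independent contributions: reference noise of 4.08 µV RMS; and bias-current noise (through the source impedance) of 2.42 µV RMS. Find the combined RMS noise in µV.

Uncorrelated sources add in power (mean-square): V_tot = √(ΣV_i²)
V_tot = √[(4.08×10⁻⁶)² + (2.42×10⁻⁶)²] = 4.74×10⁻⁶ V = 4.74 µV

4.74 µV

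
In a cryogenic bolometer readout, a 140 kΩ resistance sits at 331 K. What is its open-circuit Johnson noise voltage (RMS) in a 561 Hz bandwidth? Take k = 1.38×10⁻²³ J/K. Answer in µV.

1.20 µV

V_n = √(4kTRB)
4kTRB = 4 × 1.38×10⁻²³ × 331 × 1.40×10⁵ × 5.61×10² = 1.44×10⁻¹² V²
V_n = √(1.44×10⁻¹²) = 1.20×10⁻⁶ V = 1.20 µV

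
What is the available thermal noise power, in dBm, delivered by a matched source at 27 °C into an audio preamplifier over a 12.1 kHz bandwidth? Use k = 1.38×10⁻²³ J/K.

T = 27 °C + 273.15 = 300.15 K
P_n = kTB = 1.38×10⁻²³ × 300.15 × 1.21×10⁴ = 5.01×10⁻¹⁷ W
In dBm: 10 log₁₀(5.01×10⁻¹⁷ / 10⁻³) = −133.0 dBm

−133.0 dBm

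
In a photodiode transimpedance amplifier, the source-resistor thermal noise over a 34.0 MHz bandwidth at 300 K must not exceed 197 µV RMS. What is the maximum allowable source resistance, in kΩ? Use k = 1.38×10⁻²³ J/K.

Johnson–Nyquist: V_n = √(4kTRB) ⇒ R = V_n² / (4kTB)
4kTB = 4 × 1.38×10⁻²³ × 300 × 3.40×10⁷ = 5.63×10⁻¹³
R = (1.97×10⁻⁴)² / 5.63×10⁻¹³ = 6.89×10⁴ Ω = 68.9 kΩ

68.9 kΩ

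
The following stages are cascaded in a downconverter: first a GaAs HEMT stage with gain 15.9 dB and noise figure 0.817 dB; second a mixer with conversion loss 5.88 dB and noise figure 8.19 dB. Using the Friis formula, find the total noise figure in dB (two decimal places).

1.31 dB

Convert to linear (a loss of L dB is a gain of −L dB): F_i = 10^(NF_i/10), G_i = 10^(G_i,dB/10)
  Stage 1: F_1 = 10^(0.817/10) = 1.207, G_1 = 10^(15.9/10) = 38.90
  Stage 2: F_2 = 10^(8.19/10) = 6.592, G_2 = 10^(−5.88/10) = 0.2582
Friis cascade:
  F = 1.207 + (6.592 − 1)/38.90 = 1.351
NF = 10 log₁₀(1.351) = 1.31 dB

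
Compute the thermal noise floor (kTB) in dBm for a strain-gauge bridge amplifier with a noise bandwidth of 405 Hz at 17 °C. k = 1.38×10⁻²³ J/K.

T = 17 °C + 273.15 = 290.15 K
P_n = kTB = 1.38×10⁻²³ × 290.15 × 4.05×10² = 1.62×10⁻¹⁸ W
In dBm: 10 log₁₀(1.62×10⁻¹⁸ / 10⁻³) = −147.9 dBm

−147.9 dBm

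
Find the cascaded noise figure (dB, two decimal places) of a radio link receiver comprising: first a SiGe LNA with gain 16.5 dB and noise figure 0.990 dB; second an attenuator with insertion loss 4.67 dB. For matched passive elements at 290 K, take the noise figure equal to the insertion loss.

Convert to linear (a loss of L dB is a gain of −L dB): F_i = 10^(NF_i/10), G_i = 10^(G_i,dB/10)
  Stage 1: F_1 = 10^(0.990/10) = 1.256, G_1 = 10^(16.5/10) = 44.67
  Stage 2: F_2 = 10^(4.67/10) = 2.931, G_2 = 10^(−4.67/10) = 0.3412
Friis cascade:
  F = 1.256 + (2.931 − 1)/44.67 = 1.299
NF = 10 log₁₀(1.299) = 1.14 dB

1.14 dB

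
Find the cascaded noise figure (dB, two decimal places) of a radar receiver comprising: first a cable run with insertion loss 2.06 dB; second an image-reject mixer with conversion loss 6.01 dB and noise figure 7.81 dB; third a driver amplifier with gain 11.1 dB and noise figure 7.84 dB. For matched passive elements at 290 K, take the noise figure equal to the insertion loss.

Convert to linear (a loss of L dB is a gain of −L dB): F_i = 10^(NF_i/10), G_i = 10^(G_i,dB/10)
  Stage 1: F_1 = 10^(2.06/10) = 1.607, G_1 = 10^(−2.06/10) = 0.6223
  Stage 2: F_2 = 10^(7.81/10) = 6.039, G_2 = 10^(−6.01/10) = 0.2506
  Stage 3: F_3 = 10^(7.84/10) = 6.081, G_3 = 10^(11.1/10) = 12.88
Friis cascade:
  F = 1.607 + (6.039 − 1)/0.6223 + (6.081 − 1)/0.1560 = 42.29
NF = 10 log₁₀(42.29) = 16.26 dB

16.26 dB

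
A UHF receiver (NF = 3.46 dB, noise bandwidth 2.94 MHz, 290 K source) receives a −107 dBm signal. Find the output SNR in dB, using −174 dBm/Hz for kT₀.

−1.1 dB

Noise floor: N = −174 + 10 log₁₀(B) + NF
10 log₁₀(2.94×10⁶) = 64.68 dB
N = −174 + 64.68 + 3.46 = −105.86 dBm
SNR = P_sig − N = −107 − (−105.86) = −1.14 dB → −1.1 dB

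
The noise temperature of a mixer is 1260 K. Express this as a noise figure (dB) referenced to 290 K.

7.28 dB

F = 1 + T_e/T₀ = 1 + 1260/290 = 5.34483
NF = 10 log₁₀(5.34483) = 7.28 dB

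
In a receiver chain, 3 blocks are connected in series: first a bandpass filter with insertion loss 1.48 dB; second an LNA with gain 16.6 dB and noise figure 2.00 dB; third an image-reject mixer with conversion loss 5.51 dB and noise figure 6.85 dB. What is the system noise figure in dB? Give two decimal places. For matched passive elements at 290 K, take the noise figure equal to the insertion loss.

3.70 dB

Convert to linear (a loss of L dB is a gain of −L dB): F_i = 10^(NF_i/10), G_i = 10^(G_i,dB/10)
  Stage 1: F_1 = 10^(1.48/10) = 1.406, G_1 = 10^(−1.48/10) = 0.7112
  Stage 2: F_2 = 10^(2.00/10) = 1.585, G_2 = 10^(16.6/10) = 45.71
  Stage 3: F_3 = 10^(6.85/10) = 4.842, G_3 = 10^(−5.51/10) = 0.2812
Friis cascade:
  F = 1.406 + (1.585 − 1)/0.7112 + (4.842 − 1)/32.51 = 2.347
NF = 10 log₁₀(2.347) = 3.70 dB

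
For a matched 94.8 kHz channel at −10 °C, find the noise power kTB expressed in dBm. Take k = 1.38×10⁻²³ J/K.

−124.6 dBm

T = −10 °C + 273.15 = 263.15 K
P_n = kTB = 1.38×10⁻²³ × 263.15 × 9.48×10⁴ = 3.44×10⁻¹⁶ W
In dBm: 10 log₁₀(3.44×10⁻¹⁶ / 10⁻³) = −124.6 dBm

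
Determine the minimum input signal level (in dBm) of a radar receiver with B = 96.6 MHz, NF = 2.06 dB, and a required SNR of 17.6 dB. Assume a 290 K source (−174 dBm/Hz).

Sensitivity = −174 + 10 log₁₀(B) + NF + SNR_min
= −174 + 79.85 + 2.06 + 17.6
= −74.49 dBm → −74.5 dBm

−74.5 dBm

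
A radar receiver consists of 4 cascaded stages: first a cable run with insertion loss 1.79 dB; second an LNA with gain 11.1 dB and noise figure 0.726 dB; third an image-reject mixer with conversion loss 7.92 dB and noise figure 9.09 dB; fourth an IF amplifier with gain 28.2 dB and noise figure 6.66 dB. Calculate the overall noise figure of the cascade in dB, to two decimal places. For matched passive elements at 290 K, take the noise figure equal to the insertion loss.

Convert to linear (a loss of L dB is a gain of −L dB): F_i = 10^(NF_i/10), G_i = 10^(G_i,dB/10)
  Stage 1: F_1 = 10^(1.79/10) = 1.510, G_1 = 10^(−1.79/10) = 0.6622
  Stage 2: F_2 = 10^(0.726/10) = 1.182, G_2 = 10^(11.1/10) = 12.88
  Stage 3: F_3 = 10^(9.09/10) = 8.110, G_3 = 10^(−7.92/10) = 0.1614
  Stage 4: F_4 = 10^(6.66/10) = 4.634, G_4 = 10^(28.2/10) = 660.7
Friis cascade:
  F = 1.510 + (1.182 − 1)/0.6622 + (8.110 − 1)/8.531 + (4.634 − 1)/1.377 = 5.257
NF = 10 log₁₀(5.257) = 7.21 dB

7.21 dB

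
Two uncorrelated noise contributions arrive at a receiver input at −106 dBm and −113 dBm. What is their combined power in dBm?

−105.2 dBm

Convert to linear, add, convert back:
P₁ = 2.51×10⁻¹⁴ W, P₂ = 5.01×10⁻¹⁵ W
P_tot = 3.01×10⁻¹⁴ W → 10 log₁₀(P_tot / 10⁻³) = −105.2 dBm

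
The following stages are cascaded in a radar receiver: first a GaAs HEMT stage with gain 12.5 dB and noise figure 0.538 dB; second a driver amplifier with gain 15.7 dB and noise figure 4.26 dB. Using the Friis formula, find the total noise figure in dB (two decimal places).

0.88 dB

Convert to linear (a loss of L dB is a gain of −L dB): F_i = 10^(NF_i/10), G_i = 10^(G_i,dB/10)
  Stage 1: F_1 = 10^(0.538/10) = 1.132, G_1 = 10^(12.5/10) = 17.78
  Stage 2: F_2 = 10^(4.26/10) = 2.667, G_2 = 10^(15.7/10) = 37.15
Friis cascade:
  F = 1.132 + (2.667 − 1)/17.78 = 1.226
NF = 10 log₁₀(1.226) = 0.88 dB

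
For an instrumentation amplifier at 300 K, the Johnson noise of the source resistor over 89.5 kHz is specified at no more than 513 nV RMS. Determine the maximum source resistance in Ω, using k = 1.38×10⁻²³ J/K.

178 Ω

Johnson–Nyquist: V_n = √(4kTRB) ⇒ R = V_n² / (4kTB)
4kTB = 4 × 1.38×10⁻²³ × 300 × 8.95×10⁴ = 1.48×10⁻¹⁵
R = (5.13×10⁻⁷)² / 1.48×10⁻¹⁵ = 1.78×10² Ω = 178 Ω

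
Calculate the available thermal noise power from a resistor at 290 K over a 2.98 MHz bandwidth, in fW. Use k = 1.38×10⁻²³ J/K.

P_n = kTB = 1.38×10⁻²³ × 290 × 2.98×10⁶ = 1.19×10⁻¹⁴ W = 11.9 fW

11.9 fW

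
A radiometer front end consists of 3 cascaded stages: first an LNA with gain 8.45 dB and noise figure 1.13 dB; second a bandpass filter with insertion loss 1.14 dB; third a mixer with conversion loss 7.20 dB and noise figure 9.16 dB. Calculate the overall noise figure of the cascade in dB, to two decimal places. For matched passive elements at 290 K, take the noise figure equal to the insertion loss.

4.29 dB

Convert to linear (a loss of L dB is a gain of −L dB): F_i = 10^(NF_i/10), G_i = 10^(G_i,dB/10)
  Stage 1: F_1 = 10^(1.13/10) = 1.297, G_1 = 10^(8.45/10) = 6.998
  Stage 2: F_2 = 10^(1.14/10) = 1.300, G_2 = 10^(−1.14/10) = 0.7691
  Stage 3: F_3 = 10^(9.16/10) = 8.241, G_3 = 10^(−7.20/10) = 0.1905
Friis cascade:
  F = 1.297 + (1.300 − 1)/6.998 + (8.241 − 1)/5.383 = 2.685
NF = 10 log₁₀(2.685) = 4.29 dB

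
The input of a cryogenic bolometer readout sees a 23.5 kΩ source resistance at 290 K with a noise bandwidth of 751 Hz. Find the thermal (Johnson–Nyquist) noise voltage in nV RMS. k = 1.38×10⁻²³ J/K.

V_n = √(4kTRB)
4kTRB = 4 × 1.38×10⁻²³ × 290 × 2.35×10⁴ × 7.51×10² = 2.83×10⁻¹³ V²
V_n = √(2.83×10⁻¹³) = 5.32×10⁻⁷ V = 532 nV

532 nV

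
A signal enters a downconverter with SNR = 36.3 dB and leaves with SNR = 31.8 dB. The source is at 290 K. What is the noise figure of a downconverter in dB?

4.5 dB

NF (dB) = SNR_in(dB) − SNR_out(dB) when the source is at T₀
NF = 36.3 − 31.8 = 4.5 dB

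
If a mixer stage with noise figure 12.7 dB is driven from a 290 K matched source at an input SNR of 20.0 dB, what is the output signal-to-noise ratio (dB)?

7.3 dB

By definition F = SNR_in/SNR_out, so in dB: SNR_out = SNR_in − NF
SNR_out = 20.0 − 12.7 = 7.3 dB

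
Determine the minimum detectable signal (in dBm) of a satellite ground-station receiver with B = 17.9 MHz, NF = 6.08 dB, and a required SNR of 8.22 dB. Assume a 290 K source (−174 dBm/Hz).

Sensitivity = −174 + 10 log₁₀(B) + NF + SNR_min
= −174 + 72.53 + 6.08 + 8.22
= −87.17 dBm → −87.2 dBm

−87.2 dBm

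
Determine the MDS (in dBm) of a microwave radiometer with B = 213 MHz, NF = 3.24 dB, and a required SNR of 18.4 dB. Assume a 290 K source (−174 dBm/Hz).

Sensitivity = −174 + 10 log₁₀(B) + NF + SNR_min
= −174 + 83.28 + 3.24 + 18.4
= −69.08 dBm → −69.1 dBm

−69.1 dBm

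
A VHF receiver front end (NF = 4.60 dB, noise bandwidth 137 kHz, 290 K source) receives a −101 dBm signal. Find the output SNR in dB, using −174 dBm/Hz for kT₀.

17.0 dB

Noise floor: N = −174 + 10 log₁₀(B) + NF
10 log₁₀(1.37×10⁵) = 51.37 dB
N = −174 + 51.37 + 4.60 = −118.03 dBm
SNR = P_sig − N = −101 − (−118.03) = 17.03 dB → 17.0 dB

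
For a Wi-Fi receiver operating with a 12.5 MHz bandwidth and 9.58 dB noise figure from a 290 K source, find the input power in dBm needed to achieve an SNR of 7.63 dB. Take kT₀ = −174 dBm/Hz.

Sensitivity = −174 + 10 log₁₀(B) + NF + SNR_min
= −174 + 70.97 + 9.58 + 7.63
= −85.82 dBm → −85.8 dBm

−85.8 dBm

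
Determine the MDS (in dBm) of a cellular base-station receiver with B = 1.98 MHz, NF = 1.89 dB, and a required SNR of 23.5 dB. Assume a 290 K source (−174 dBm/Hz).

−85.6 dBm

Sensitivity = −174 + 10 log₁₀(B) + NF + SNR_min
= −174 + 62.97 + 1.89 + 23.5
= −85.64 dBm → −85.6 dBm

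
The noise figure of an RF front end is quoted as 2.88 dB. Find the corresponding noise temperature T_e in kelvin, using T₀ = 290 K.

F = 10^(2.88/10) = 1.94089
T_e = (F − 1)·T₀ = (1.94089 − 1) × 290 = 273 K

273 K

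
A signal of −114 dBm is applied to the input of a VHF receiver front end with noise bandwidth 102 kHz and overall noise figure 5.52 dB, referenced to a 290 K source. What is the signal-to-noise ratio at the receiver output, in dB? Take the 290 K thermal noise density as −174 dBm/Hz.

4.4 dB

Noise floor: N = −174 + 10 log₁₀(B) + NF
10 log₁₀(1.02×10⁵) = 50.09 dB
N = −174 + 50.09 + 5.52 = −118.39 dBm
SNR = P_sig − N = −114 − (−118.39) = 4.39 dB → 4.4 dB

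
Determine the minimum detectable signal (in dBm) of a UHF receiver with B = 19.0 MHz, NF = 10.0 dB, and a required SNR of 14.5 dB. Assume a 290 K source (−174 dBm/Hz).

−76.7 dBm

Sensitivity = −174 + 10 log₁₀(B) + NF + SNR_min
= −174 + 72.79 + 10.0 + 14.5
= −76.71 dBm → −76.7 dBm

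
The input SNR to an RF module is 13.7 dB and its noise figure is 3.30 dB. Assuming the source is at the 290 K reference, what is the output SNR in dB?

10.40 dB

By definition F = SNR_in/SNR_out, so in dB: SNR_out = SNR_in − NF
SNR_out = 13.7 − 3.30 = 10.40 dB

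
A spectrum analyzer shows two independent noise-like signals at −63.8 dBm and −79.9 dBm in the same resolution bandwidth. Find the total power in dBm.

Convert to linear, add, convert back:
P₁ = 4.17×10⁻¹⁰ W, P₂ = 1.02×10⁻¹¹ W
P_tot = 4.27×10⁻¹⁰ W → 10 log₁₀(P_tot / 10⁻³) = −63.7 dBm

−63.7 dBm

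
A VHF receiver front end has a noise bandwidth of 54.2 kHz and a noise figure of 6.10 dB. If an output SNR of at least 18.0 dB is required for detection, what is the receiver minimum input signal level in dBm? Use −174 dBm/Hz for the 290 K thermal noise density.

−102.6 dBm

Sensitivity = −174 + 10 log₁₀(B) + NF + SNR_min
= −174 + 47.34 + 6.10 + 18.0
= −102.56 dBm → −102.6 dBm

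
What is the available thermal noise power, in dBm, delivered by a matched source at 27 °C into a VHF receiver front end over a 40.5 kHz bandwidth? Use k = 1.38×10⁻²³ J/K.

−127.8 dBm

T = 27 °C + 273.15 = 300.15 K
P_n = kTB = 1.38×10⁻²³ × 300.15 × 4.05×10⁴ = 1.68×10⁻¹⁶ W
In dBm: 10 log₁₀(1.68×10⁻¹⁶ / 10⁻³) = −127.8 dBm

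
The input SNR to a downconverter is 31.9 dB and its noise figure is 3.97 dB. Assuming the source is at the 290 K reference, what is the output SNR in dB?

By definition F = SNR_in/SNR_out, so in dB: SNR_out = SNR_in − NF
SNR_out = 31.9 − 3.97 = 27.93 dB

27.93 dB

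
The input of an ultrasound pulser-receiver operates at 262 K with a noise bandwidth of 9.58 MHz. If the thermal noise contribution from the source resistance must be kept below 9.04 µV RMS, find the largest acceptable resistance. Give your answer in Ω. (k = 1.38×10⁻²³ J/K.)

Johnson–Nyquist: V_n = √(4kTRB) ⇒ R = V_n² / (4kTB)
4kTB = 4 × 1.38×10⁻²³ × 262 × 9.58×10⁶ = 1.39×10⁻¹³
R = (9.04×10⁻⁶)² / 1.39×10⁻¹³ = 5.90×10² Ω = 590 Ω

590 Ω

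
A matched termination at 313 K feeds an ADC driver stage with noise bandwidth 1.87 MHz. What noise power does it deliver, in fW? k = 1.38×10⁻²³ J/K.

P_n = kTB = 1.38×10⁻²³ × 313 × 1.87×10⁶ = 8.08×10⁻¹⁵ W = 8.08 fW

8.08 fW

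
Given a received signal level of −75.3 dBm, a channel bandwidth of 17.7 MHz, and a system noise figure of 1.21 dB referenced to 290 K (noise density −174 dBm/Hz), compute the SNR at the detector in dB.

Noise floor: N = −174 + 10 log₁₀(B) + NF
10 log₁₀(1.77×10⁷) = 72.48 dB
N = −174 + 72.48 + 1.21 = −100.31 dBm
SNR = P_sig − N = −75.3 − (−100.31) = 25.01 dB → 25.0 dB

25.0 dB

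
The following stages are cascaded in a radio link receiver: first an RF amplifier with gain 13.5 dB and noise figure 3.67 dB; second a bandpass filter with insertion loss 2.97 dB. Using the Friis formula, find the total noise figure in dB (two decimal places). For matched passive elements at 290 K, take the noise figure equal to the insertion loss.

3.75 dB

Convert to linear (a loss of L dB is a gain of −L dB): F_i = 10^(NF_i/10), G_i = 10^(G_i,dB/10)
  Stage 1: F_1 = 10^(3.67/10) = 2.328, G_1 = 10^(13.5/10) = 22.39
  Stage 2: F_2 = 10^(2.97/10) = 1.982, G_2 = 10^(−2.97/10) = 0.5047
Friis cascade:
  F = 2.328 + (1.982 − 1)/22.39 = 2.372
NF = 10 log₁₀(2.372) = 3.75 dB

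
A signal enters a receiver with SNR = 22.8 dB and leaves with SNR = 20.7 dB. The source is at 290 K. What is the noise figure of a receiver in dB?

NF (dB) = SNR_in(dB) − SNR_out(dB) when the source is at T₀
NF = 22.8 − 20.7 = 2.1 dB

2.1 dB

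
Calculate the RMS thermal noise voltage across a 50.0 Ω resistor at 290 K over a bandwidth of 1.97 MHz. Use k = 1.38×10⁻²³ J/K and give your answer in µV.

V_n = √(4kTRB)
4kTRB = 4 × 1.38×10⁻²³ × 290 × 5.00×10¹ × 1.97×10⁶ = 1.58×10⁻¹² V²
V_n = √(1.58×10⁻¹²) = 1.26×10⁻⁶ V = 1.26 µV

1.26 µV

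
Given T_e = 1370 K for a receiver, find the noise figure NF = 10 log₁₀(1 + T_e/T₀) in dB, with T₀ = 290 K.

7.58 dB

F = 1 + T_e/T₀ = 1 + 1370/290 = 5.72414
NF = 10 log₁₀(5.72414) = 7.58 dB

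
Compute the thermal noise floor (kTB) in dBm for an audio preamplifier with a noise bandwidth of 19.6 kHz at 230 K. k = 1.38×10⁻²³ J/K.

P_n = kTB = 1.38×10⁻²³ × 230 × 1.96×10⁴ = 6.22×10⁻¹⁷ W
In dBm: 10 log₁₀(6.22×10⁻¹⁷ / 10⁻³) = −132.1 dBm

−132.1 dBm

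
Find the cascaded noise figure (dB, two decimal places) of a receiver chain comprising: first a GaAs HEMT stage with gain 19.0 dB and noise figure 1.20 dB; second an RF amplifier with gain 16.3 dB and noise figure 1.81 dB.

1.22 dB

Convert to linear (a loss of L dB is a gain of −L dB): F_i = 10^(NF_i/10), G_i = 10^(G_i,dB/10)
  Stage 1: F_1 = 10^(1.20/10) = 1.318, G_1 = 10^(19.0/10) = 79.43
  Stage 2: F_2 = 10^(1.81/10) = 1.517, G_2 = 10^(16.3/10) = 42.66
Friis cascade:
  F = 1.318 + (1.517 − 1)/79.43 = 1.325
NF = 10 log₁₀(1.325) = 1.22 dB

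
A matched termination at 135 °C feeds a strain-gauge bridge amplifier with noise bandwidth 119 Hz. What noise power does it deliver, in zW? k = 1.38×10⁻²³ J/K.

670 zW

T = 135 °C + 273.15 = 408.15 K
P_n = kTB = 1.38×10⁻²³ × 408.15 × 1.19×10² = 6.70×10⁻¹⁹ W = 670 zW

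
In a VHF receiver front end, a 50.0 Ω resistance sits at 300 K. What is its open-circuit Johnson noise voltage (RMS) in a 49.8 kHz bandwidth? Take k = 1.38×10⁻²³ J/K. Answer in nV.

V_n = √(4kTRB)
4kTRB = 4 × 1.38×10⁻²³ × 300 × 5.00×10¹ × 4.98×10⁴ = 4.12×10⁻¹⁴ V²
V_n = √(4.12×10⁻¹⁴) = 2.03×10⁻⁷ V = 203 nV

203 nV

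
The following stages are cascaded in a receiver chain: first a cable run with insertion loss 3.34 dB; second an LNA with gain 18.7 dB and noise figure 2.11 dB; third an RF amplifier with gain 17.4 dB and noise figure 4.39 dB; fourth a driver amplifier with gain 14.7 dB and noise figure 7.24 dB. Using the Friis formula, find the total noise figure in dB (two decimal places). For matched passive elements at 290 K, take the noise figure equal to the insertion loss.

Convert to linear (a loss of L dB is a gain of −L dB): F_i = 10^(NF_i/10), G_i = 10^(G_i,dB/10)
  Stage 1: F_1 = 10^(3.34/10) = 2.158, G_1 = 10^(−3.34/10) = 0.4634
  Stage 2: F_2 = 10^(2.11/10) = 1.626, G_2 = 10^(18.7/10) = 74.13
  Stage 3: F_3 = 10^(4.39/10) = 2.748, G_3 = 10^(17.4/10) = 54.95
  Stage 4: F_4 = 10^(7.24/10) = 5.297, G_4 = 10^(14.7/10) = 29.51
Friis cascade:
  F = 2.158 + (1.626 − 1)/0.4634 + (2.748 − 1)/34.36 + (5.297 − 1)/1888 = 3.561
NF = 10 log₁₀(3.561) = 5.52 dB

5.52 dB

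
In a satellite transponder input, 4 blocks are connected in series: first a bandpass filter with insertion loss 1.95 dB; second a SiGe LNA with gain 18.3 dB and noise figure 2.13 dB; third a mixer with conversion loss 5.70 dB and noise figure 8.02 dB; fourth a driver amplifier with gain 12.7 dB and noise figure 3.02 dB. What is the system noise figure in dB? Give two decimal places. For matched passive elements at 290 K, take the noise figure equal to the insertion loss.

4.42 dB

Convert to linear (a loss of L dB is a gain of −L dB): F_i = 10^(NF_i/10), G_i = 10^(G_i,dB/10)
  Stage 1: F_1 = 10^(1.95/10) = 1.567, G_1 = 10^(−1.95/10) = 0.6383
  Stage 2: F_2 = 10^(2.13/10) = 1.633, G_2 = 10^(18.3/10) = 67.61
  Stage 3: F_3 = 10^(8.02/10) = 6.339, G_3 = 10^(−5.70/10) = 0.2692
  Stage 4: F_4 = 10^(3.02/10) = 2.004, G_4 = 10^(12.7/10) = 18.62
Friis cascade:
  F = 1.567 + (1.633 − 1)/0.6383 + (6.339 − 1)/43.15 + (2.004 − 1)/11.61 = 2.769
NF = 10 log₁₀(2.769) = 4.42 dB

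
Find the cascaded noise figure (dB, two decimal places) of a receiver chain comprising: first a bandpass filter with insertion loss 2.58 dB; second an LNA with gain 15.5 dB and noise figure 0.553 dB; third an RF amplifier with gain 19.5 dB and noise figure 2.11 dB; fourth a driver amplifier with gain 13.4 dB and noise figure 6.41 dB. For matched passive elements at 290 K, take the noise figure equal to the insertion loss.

Convert to linear (a loss of L dB is a gain of −L dB): F_i = 10^(NF_i/10), G_i = 10^(G_i,dB/10)
  Stage 1: F_1 = 10^(2.58/10) = 1.811, G_1 = 10^(−2.58/10) = 0.5521
  Stage 2: F_2 = 10^(0.553/10) = 1.136, G_2 = 10^(15.5/10) = 35.48
  Stage 3: F_3 = 10^(2.11/10) = 1.626, G_3 = 10^(19.5/10) = 89.13
  Stage 4: F_4 = 10^(6.41/10) = 4.375, G_4 = 10^(13.4/10) = 21.88
Friis cascade:
  F = 1.811 + (1.136 − 1)/0.5521 + (1.626 − 1)/19.59 + (4.375 − 1)/1746 = 2.091
NF = 10 log₁₀(2.091) = 3.20 dB

3.20 dB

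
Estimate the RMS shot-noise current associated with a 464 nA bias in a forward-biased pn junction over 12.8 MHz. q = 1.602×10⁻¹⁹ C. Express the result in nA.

I_n = √(2qI·B)
2qI·B = 2 × 1.602×10⁻¹⁹ × 4.64×10⁻⁷ × 1.28×10⁷ = 1.90×10⁻¹⁸ A²
I_n = √(1.90×10⁻¹⁸) = 1.38×10⁻⁹ A = 1.38 nA

1.38 nA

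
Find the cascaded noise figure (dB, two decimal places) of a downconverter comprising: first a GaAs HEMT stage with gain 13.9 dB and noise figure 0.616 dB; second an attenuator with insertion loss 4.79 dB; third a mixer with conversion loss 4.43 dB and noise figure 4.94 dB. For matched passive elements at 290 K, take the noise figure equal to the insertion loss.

Convert to linear (a loss of L dB is a gain of −L dB): F_i = 10^(NF_i/10), G_i = 10^(G_i,dB/10)
  Stage 1: F_1 = 10^(0.616/10) = 1.152, G_1 = 10^(13.9/10) = 24.55
  Stage 2: F_2 = 10^(4.79/10) = 3.013, G_2 = 10^(−4.79/10) = 0.3319
  Stage 3: F_3 = 10^(4.94/10) = 3.119, G_3 = 10^(−4.43/10) = 0.3606
Friis cascade:
  F = 1.152 + (3.013 − 1)/24.55 + (3.119 − 1)/8.147 = 1.494
NF = 10 log₁₀(1.494) = 1.74 dB

1.74 dB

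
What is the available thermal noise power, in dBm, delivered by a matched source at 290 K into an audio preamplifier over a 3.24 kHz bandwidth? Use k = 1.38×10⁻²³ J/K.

P_n = kTB = 1.38×10⁻²³ × 290 × 3.24×10³ = 1.30×10⁻¹⁷ W
In dBm: 10 log₁₀(1.30×10⁻¹⁷ / 10⁻³) = −138.9 dBm

−138.9 dBm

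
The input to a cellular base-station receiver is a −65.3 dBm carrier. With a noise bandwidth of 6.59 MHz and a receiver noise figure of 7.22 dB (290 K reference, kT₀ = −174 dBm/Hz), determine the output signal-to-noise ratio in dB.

Noise floor: N = −174 + 10 log₁₀(B) + NF
10 log₁₀(6.59×10⁶) = 68.19 dB
N = −174 + 68.19 + 7.22 = −98.59 dBm
SNR = P_sig − N = −65.3 − (−98.59) = 33.29 dB → 33.3 dB

33.3 dB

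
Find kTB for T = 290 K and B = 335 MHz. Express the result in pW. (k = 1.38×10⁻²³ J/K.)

P_n = kTB = 1.38×10⁻²³ × 290 × 3.35×10⁸ = 1.34×10⁻¹² W = 1.34 pW

1.34 pW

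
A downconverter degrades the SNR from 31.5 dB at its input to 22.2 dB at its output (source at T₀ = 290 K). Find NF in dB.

9.3 dB

NF (dB) = SNR_in(dB) − SNR_out(dB) when the source is at T₀
NF = 31.5 − 22.2 = 9.3 dB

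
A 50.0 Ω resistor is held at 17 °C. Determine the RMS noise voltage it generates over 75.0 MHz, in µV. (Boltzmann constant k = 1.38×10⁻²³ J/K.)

T = 17 °C + 273.15 = 290.15 K
V_n = √(4kTRB)
4kTRB = 4 × 1.38×10⁻²³ × 290.15 × 5.00×10¹ × 7.50×10⁷ = 6.01×10⁻¹¹ V²
V_n = √(6.01×10⁻¹¹) = 7.75×10⁻⁶ V = 7.75 µV

7.75 µV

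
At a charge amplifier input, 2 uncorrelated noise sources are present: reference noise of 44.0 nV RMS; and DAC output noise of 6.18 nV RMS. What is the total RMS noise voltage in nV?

44.4 nV

Uncorrelated sources add in power (mean-square): V_tot = √(ΣV_i²)
V_tot = √[(4.40×10⁻⁸)² + (6.18×10⁻⁹)²] = 4.44×10⁻⁸ V = 44.4 nV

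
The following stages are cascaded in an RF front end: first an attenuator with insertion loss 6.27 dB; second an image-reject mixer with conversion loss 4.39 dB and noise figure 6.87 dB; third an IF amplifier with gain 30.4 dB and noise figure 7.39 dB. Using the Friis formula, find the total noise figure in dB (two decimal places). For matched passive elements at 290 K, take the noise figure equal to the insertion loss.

Convert to linear (a loss of L dB is a gain of −L dB): F_i = 10^(NF_i/10), G_i = 10^(G_i,dB/10)
  Stage 1: F_1 = 10^(6.27/10) = 4.236, G_1 = 10^(−6.27/10) = 0.2360
  Stage 2: F_2 = 10^(6.87/10) = 4.864, G_2 = 10^(−4.39/10) = 0.3639
  Stage 3: F_3 = 10^(7.39/10) = 5.483, G_3 = 10^(30.4/10) = 1096
Friis cascade:
  F = 4.236 + (4.864 − 1)/0.2360 + (5.483 − 1)/0.08590 = 72.79
NF = 10 log₁₀(72.79) = 18.62 dB

18.62 dB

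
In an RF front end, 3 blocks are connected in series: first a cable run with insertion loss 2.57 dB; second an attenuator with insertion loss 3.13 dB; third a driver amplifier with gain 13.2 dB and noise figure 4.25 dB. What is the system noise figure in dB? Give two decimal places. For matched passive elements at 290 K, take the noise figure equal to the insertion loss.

Convert to linear (a loss of L dB is a gain of −L dB): F_i = 10^(NF_i/10), G_i = 10^(G_i,dB/10)
  Stage 1: F_1 = 10^(2.57/10) = 1.807, G_1 = 10^(−2.57/10) = 0.5534
  Stage 2: F_2 = 10^(3.13/10) = 2.056, G_2 = 10^(−3.13/10) = 0.4864
  Stage 3: F_3 = 10^(4.25/10) = 2.661, G_3 = 10^(13.2/10) = 20.89
Friis cascade:
  F = 1.807 + (2.056 − 1)/0.5534 + (2.661 − 1)/0.2692 = 9.886
NF = 10 log₁₀(9.886) = 9.95 dB

9.95 dB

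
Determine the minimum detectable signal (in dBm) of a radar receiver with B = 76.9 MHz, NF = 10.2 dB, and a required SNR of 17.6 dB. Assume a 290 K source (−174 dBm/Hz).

−67.3 dBm

Sensitivity = −174 + 10 log₁₀(B) + NF + SNR_min
= −174 + 78.86 + 10.2 + 17.6
= −67.34 dBm → −67.3 dBm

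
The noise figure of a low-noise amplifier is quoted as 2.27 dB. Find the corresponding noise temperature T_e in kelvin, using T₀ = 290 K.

F = 10^(2.27/10) = 1.68655
T_e = (F − 1)·T₀ = (1.68655 − 1) × 290 = 199 K

199 K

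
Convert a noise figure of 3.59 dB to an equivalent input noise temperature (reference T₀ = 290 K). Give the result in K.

373 K

F = 10^(3.59/10) = 2.2856
T_e = (F − 1)·T₀ = (2.2856 − 1) × 290 = 373 K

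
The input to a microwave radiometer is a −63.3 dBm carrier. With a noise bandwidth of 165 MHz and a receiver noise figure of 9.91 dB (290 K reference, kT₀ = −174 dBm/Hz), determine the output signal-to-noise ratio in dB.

18.6 dB

Noise floor: N = −174 + 10 log₁₀(B) + NF
10 log₁₀(1.65×10⁸) = 82.17 dB
N = −174 + 82.17 + 9.91 = −81.92 dBm
SNR = P_sig − N = −63.3 − (−81.92) = 18.62 dB → 18.6 dB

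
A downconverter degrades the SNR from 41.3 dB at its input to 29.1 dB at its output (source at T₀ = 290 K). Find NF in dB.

12.2 dB

NF (dB) = SNR_in(dB) − SNR_out(dB) when the source is at T₀
NF = 41.3 − 29.1 = 12.2 dB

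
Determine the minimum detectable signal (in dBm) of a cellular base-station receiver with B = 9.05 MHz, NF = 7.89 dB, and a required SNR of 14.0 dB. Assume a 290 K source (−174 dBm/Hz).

−82.5 dBm

Sensitivity = −174 + 10 log₁₀(B) + NF + SNR_min
= −174 + 69.57 + 7.89 + 14.0
= −82.54 dBm → −82.5 dBm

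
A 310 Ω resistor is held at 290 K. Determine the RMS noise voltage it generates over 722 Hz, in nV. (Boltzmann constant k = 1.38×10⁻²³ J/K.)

59.9 nV

V_n = √(4kTRB)
4kTRB = 4 × 1.38×10⁻²³ × 290 × 3.10×10² × 7.22×10² = 3.58×10⁻¹⁵ V²
V_n = √(3.58×10⁻¹⁵) = 5.99×10⁻⁸ V = 59.9 nV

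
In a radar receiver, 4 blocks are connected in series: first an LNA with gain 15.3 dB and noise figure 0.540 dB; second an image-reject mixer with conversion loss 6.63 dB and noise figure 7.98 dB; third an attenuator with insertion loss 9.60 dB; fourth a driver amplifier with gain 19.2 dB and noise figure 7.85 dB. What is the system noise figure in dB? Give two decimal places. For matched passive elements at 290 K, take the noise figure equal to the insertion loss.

Convert to linear (a loss of L dB is a gain of −L dB): F_i = 10^(NF_i/10), G_i = 10^(G_i,dB/10)
  Stage 1: F_1 = 10^(0.540/10) = 1.132, G_1 = 10^(15.3/10) = 33.88
  Stage 2: F_2 = 10^(7.98/10) = 6.281, G_2 = 10^(−6.63/10) = 0.2173
  Stage 3: F_3 = 10^(9.60/10) = 9.120, G_3 = 10^(−9.60/10) = 0.1096
  Stage 4: F_4 = 10^(7.85/10) = 6.095, G_4 = 10^(19.2/10) = 83.18
Friis cascade:
  F = 1.132 + (6.281 − 1)/33.88 + (9.120 − 1)/7.362 + (6.095 − 1)/0.8072 = 8.703
NF = 10 log₁₀(8.703) = 9.40 dB

9.40 dB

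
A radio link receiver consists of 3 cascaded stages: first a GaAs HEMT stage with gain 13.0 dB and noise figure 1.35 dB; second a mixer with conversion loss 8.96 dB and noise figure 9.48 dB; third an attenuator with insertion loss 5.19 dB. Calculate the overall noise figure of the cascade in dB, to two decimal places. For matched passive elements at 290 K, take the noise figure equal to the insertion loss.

Convert to linear (a loss of L dB is a gain of −L dB): F_i = 10^(NF_i/10), G_i = 10^(G_i,dB/10)
  Stage 1: F_1 = 10^(1.35/10) = 1.365, G_1 = 10^(13.0/10) = 19.95
  Stage 2: F_2 = 10^(9.48/10) = 8.872, G_2 = 10^(−8.96/10) = 0.1271
  Stage 3: F_3 = 10^(5.19/10) = 3.304, G_3 = 10^(−5.19/10) = 0.3027
Friis cascade:
  F = 1.365 + (8.872 − 1)/19.95 + (3.304 − 1)/2.535 = 2.668
NF = 10 log₁₀(2.668) = 4.26 dB

4.26 dB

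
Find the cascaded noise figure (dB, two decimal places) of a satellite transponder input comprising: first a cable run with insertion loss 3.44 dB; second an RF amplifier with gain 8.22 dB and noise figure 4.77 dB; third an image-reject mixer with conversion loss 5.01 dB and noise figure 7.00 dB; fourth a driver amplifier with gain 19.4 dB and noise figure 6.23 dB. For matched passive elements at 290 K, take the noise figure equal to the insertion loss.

Convert to linear (a loss of L dB is a gain of −L dB): F_i = 10^(NF_i/10), G_i = 10^(G_i,dB/10)
  Stage 1: F_1 = 10^(3.44/10) = 2.208, G_1 = 10^(−3.44/10) = 0.4529
  Stage 2: F_2 = 10^(4.77/10) = 2.999, G_2 = 10^(8.22/10) = 6.637
  Stage 3: F_3 = 10^(7.00/10) = 5.012, G_3 = 10^(−5.01/10) = 0.3155
  Stage 4: F_4 = 10^(6.23/10) = 4.198, G_4 = 10^(19.4/10) = 87.10
Friis cascade:
  F = 2.208 + (2.999 − 1)/0.4529 + (5.012 − 1)/3.006 + (4.198 − 1)/0.9484 = 11.33
NF = 10 log₁₀(11.33) = 10.54 dB

10.54 dB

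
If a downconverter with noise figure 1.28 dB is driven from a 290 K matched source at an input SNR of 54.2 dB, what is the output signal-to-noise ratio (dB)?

By definition F = SNR_in/SNR_out, so in dB: SNR_out = SNR_in − NF
SNR_out = 54.2 − 1.28 = 52.92 dB

52.92 dB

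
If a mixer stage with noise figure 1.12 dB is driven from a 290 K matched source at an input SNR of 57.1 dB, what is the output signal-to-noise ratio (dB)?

By definition F = SNR_in/SNR_out, so in dB: SNR_out = SNR_in − NF
SNR_out = 57.1 − 1.12 = 55.98 dB

55.98 dB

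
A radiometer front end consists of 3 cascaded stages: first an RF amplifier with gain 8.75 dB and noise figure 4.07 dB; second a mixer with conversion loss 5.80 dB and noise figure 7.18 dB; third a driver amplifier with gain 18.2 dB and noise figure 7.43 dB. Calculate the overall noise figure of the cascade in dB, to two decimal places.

7.34 dB

Convert to linear (a loss of L dB is a gain of −L dB): F_i = 10^(NF_i/10), G_i = 10^(G_i,dB/10)
  Stage 1: F_1 = 10^(4.07/10) = 2.553, G_1 = 10^(8.75/10) = 7.499
  Stage 2: F_2 = 10^(7.18/10) = 5.224, G_2 = 10^(−5.80/10) = 0.2630
  Stage 3: F_3 = 10^(7.43/10) = 5.534, G_3 = 10^(18.2/10) = 66.07
Friis cascade:
  F = 2.553 + (5.224 − 1)/7.499 + (5.534 − 1)/1.972 = 5.414
NF = 10 log₁₀(5.414) = 7.34 dB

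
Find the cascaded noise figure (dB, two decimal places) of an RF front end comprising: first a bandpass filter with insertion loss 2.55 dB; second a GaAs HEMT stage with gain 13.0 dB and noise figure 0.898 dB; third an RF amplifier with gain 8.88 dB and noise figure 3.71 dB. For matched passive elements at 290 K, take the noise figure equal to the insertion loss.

Convert to linear (a loss of L dB is a gain of −L dB): F_i = 10^(NF_i/10), G_i = 10^(G_i,dB/10)
  Stage 1: F_1 = 10^(2.55/10) = 1.799, G_1 = 10^(−2.55/10) = 0.5559
  Stage 2: F_2 = 10^(0.898/10) = 1.230, G_2 = 10^(13.0/10) = 19.95
  Stage 3: F_3 = 10^(3.71/10) = 2.350, G_3 = 10^(8.88/10) = 7.727
Friis cascade:
  F = 1.799 + (1.230 − 1)/0.5559 + (2.350 − 1)/11.09 = 2.334
NF = 10 log₁₀(2.334) = 3.68 dB

3.68 dB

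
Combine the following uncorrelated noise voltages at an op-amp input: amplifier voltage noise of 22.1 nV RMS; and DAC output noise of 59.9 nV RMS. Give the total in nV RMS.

Uncorrelated sources add in power (mean-square): V_tot = √(ΣV_i²)
V_tot = √[(2.21×10⁻⁸)² + (5.99×10⁻⁸)²] = 6.38×10⁻⁸ V = 63.8 nV

63.8 nV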